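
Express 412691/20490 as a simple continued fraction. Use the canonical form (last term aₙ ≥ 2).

[20; 7, 11, 2, 2, 1, 11, 3]

412691 = 20·20490 + 2891
20490 = 7·2891 + 253
2891 = 11·253 + 108
253 = 2·108 + 37
108 = 2·37 + 34
37 = 1·34 + 3
34 = 11·3 + 1
3 = 3·1 + 0  (stop)
So 412691/20490 = [20; 7, 11, 2, 2, 1, 11, 3].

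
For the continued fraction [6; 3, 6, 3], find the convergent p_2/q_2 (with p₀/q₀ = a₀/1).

120/19

Using pₖ = aₖpₖ₋₁ + pₖ₋₂, qₖ = aₖqₖ₋₁ + qₖ₋₂ (with p₋₁=1, p₋₂=0, q₋₁=0, q₋₂=1):
  k=0: a=6, p=6, q=1
  k=1: a=3, p=19, q=3
  k=2: a=6, p=120, q=19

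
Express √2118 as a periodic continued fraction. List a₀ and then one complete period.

[46; 46, 92]

a₀ = ⌊√2118⌋ = 46.
With m₀=0, d₀=1 and mₖ₊₁ = dₖaₖ − mₖ, dₖ₊₁ = (n − mₖ₊₁²)/dₖ, aₖ₊₁ = ⌊(a₀+mₖ₊₁)/dₖ₊₁⌋:
  k=1: m=46, d=2, a=46
  k=2: m=46, d=1, a=92
d=1 and a=2a₀=92 at k=2, so the next step gives (m, d) = (46, 2) again — its k=1 value — and the period has length 2.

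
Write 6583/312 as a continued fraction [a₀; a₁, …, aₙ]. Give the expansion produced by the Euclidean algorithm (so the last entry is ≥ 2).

[21; 10, 15, 2]

6583 = 21·312 + 31
312 = 10·31 + 2
31 = 15·2 + 1
2 = 2·1 + 0  (stop)
So 6583/312 = [21; 10, 15, 2].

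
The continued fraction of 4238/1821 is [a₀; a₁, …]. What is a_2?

4238 = 2·1821 + 596   →  a_0 = 2
1821 = 3·596 + 33   →  a_1 = 3
596 = 18·33 + 2   →  a_2 = 18

18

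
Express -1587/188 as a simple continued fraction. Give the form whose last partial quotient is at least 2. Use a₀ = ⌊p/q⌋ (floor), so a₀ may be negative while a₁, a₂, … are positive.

-1587 = -9*188 + 105
188 = 1*105 + 83
105 = 1*83 + 22
83 = 3*22 + 17
22 = 1*17 + 5
17 = 3*5 + 2
5 = 2*2 + 1
2 = 2*1 + 0  (stop)
So -1587/188 = [-9; 1, 1, 3, 1, 3, 2, 2].

[-9; 1, 1, 3, 1, 3, 2, 2]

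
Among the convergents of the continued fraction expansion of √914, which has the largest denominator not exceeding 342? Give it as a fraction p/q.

5593/185

√914 = [30; 4, 3, 3, 4, 60, …] (period length 5).
Convergents:
  p_0/q_0 = 30/1
  p_1/q_1 = 121/4
  p_2/q_2 = 393/13
  p_3/q_3 = 1300/43
  p_4/q_4 = 5593/185
  p_5/q_5 = 336880/11143
q_4 = 185 ≤ 342 < 11143 = q_5, so the answer is 5593/185.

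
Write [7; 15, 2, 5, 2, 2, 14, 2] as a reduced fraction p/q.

Using pₖ = aₖpₖ₋₁ + pₖ₋₂ and qₖ = aₖqₖ₋₁ + qₖ₋₂:
  k=0: a=7, p=7, q=1
  k=1: a=15, p=106, q=15
  k=2: a=2, p=219, q=31
  k=3: a=5, p=1201, q=170
  k=4: a=2, p=2621, q=371
  k=5: a=2, p=6443, q=912
  k=6: a=14, p=92823, q=13139
  k=7: a=2, p=192089, q=27190

192089/27190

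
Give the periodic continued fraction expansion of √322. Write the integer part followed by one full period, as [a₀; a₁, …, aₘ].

[17; 1, 16, 1, 34]

a₀ = ⌊√322⌋ = 17.
With m₀=0, d₀=1 and mₖ₊₁ = dₖaₖ − mₖ, dₖ₊₁ = (n − mₖ₊₁²)/dₖ, aₖ₊₁ = ⌊(a₀+mₖ₊₁)/dₖ₊₁⌋:
  k=1: m=17, d=33, a=1
  k=2: m=16, d=2, a=16
  k=3: m=16, d=33, a=1
  k=4: m=17, d=1, a=34
d=1 and a=2a₀=34 at k=4, so the next step gives (m, d) = (17, 33) again — its k=1 value — and the period has length 4.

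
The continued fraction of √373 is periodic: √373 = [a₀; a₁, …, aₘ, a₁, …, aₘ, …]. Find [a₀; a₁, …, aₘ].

a₀ = ⌊√373⌋ = 19.
With m₀=0, d₀=1 and mₖ₊₁ = dₖaₖ − mₖ, dₖ₊₁ = (n − mₖ₊₁²)/dₖ, aₖ₊₁ = ⌊(a₀+mₖ₊₁)/dₖ₊₁⌋:
  k=1: m=19, d=12, a=3
  k=2: m=17, d=7, a=5
  k=3: m=18, d=7, a=5
  k=4: m=17, d=12, a=3
  k=5: m=19, d=1, a=38
d=1 and a=2a₀=38 at k=5, so the next step gives (m, d) = (19, 12) again — its k=1 value — and the period has length 5.

[19; 3, 5, 5, 3, 38]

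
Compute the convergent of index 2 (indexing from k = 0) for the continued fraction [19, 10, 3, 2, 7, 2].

592/31

Using pₖ = aₖpₖ₋₁ + pₖ₋₂, qₖ = aₖqₖ₋₁ + qₖ₋₂ (with p₋₁=1, p₋₂=0, q₋₁=0, q₋₂=1):
  k=0: a=19, p=19, q=1
  k=1: a=10, p=191, q=10
  k=2: a=3, p=592, q=31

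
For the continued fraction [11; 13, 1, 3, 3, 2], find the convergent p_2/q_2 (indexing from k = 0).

Using pₖ = aₖpₖ₋₁ + pₖ₋₂, qₖ = aₖqₖ₋₁ + qₖ₋₂ (with p₋₁=1, p₋₂=0, q₋₁=0, q₋₂=1):
  k=0: a=11, p=11, q=1
  k=1: a=13, p=144, q=13
  k=2: a=1, p=155, q=14

155/14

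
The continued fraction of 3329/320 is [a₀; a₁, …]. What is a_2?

3329 = 10·320 + 129   →  a_0 = 10
320 = 2·129 + 62   →  a_1 = 2
129 = 2·62 + 5   →  a_2 = 2

2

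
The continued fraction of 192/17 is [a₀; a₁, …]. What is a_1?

3

192 = 11·17 + 5   →  a_0 = 11
17 = 3·5 + 2   →  a_1 = 3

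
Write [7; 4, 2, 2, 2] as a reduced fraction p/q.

Fold from the inside: start with 2/1.
  2 + 1/2 = 5/2
  2 + 2/5 = 12/5
  4 + 5/12 = 53/12
  7 + 12/53 = 383/53

383/53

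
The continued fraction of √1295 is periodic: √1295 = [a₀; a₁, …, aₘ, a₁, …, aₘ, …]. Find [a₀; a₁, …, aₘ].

a₀ = ⌊√1295⌋ = 35.
With m₀=0, d₀=1 and mₖ₊₁ = dₖaₖ − mₖ, dₖ₊₁ = (n − mₖ₊₁²)/dₖ, aₖ₊₁ = ⌊(a₀+mₖ₊₁)/dₖ₊₁⌋:
  k=1: m=35, d=70, a=1
  k=2: m=35, d=1, a=70
d=1 and a=2a₀=70 at k=2, so the next step gives (m, d) = (35, 70) again — its k=1 value — and the period has length 2.

[35; 1, 70]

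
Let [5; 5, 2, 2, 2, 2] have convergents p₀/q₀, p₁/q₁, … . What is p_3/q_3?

Using pₖ = aₖpₖ₋₁ + pₖ₋₂, qₖ = aₖqₖ₋₁ + qₖ₋₂ (with p₋₁=1, p₋₂=0, q₋₁=0, q₋₂=1):
  k=0: a=5, p=5, q=1
  k=1: a=5, p=26, q=5
  k=2: a=2, p=57, q=11
  k=3: a=2, p=140, q=27

140/27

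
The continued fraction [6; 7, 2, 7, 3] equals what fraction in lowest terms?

2153/351

Using pₖ = aₖpₖ₋₁ + pₖ₋₂ and qₖ = aₖqₖ₋₁ + qₖ₋₂:
  k=0: a=6, p=6, q=1
  k=1: a=7, p=43, q=7
  k=2: a=2, p=92, q=15
  k=3: a=7, p=687, q=112
  k=4: a=3, p=2153, q=351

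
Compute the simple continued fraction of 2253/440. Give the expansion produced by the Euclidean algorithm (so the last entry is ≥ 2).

2253 = 5*440 + 53
440 = 8*53 + 16
53 = 3*16 + 5
16 = 3*5 + 1
5 = 5*1 + 0  (stop)
So 2253/440 = [5; 8, 3, 3, 5].

[5; 8, 3, 3, 5]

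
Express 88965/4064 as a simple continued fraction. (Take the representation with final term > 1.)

88965 = 21×4064 + 3621
4064 = 1×3621 + 443
3621 = 8×443 + 77
443 = 5×77 + 58
77 = 1×58 + 19
58 = 3×19 + 1
19 = 19×1 + 0  (stop)
So 88965/4064 = [21; 1, 8, 5, 1, 3, 19].

[21; 1, 8, 5, 1, 3, 19]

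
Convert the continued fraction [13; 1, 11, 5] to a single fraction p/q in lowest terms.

Using pₖ = aₖpₖ₋₁ + pₖ₋₂ and qₖ = aₖqₖ₋₁ + qₖ₋₂:
  k=0: a=13, p=13, q=1
  k=1: a=1, p=14, q=1
  k=2: a=11, p=167, q=12
  k=3: a=5, p=849, q=61

849/61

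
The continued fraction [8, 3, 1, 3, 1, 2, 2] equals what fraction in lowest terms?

1033/125

Fold from the inside: start with 2/1.
  2 + 1/2 = 5/2
  1 + 2/5 = 7/5
  3 + 5/7 = 26/7
  1 + 7/26 = 33/26
  3 + 26/33 = 125/33
  8 + 33/125 = 1033/125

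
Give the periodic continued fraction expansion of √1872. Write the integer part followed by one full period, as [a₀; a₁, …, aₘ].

[43; 3, 1, 3, 86]

a₀ = ⌊√1872⌋ = 43.
With m₀=0, d₀=1 and mₖ₊₁ = dₖaₖ − mₖ, dₖ₊₁ = (n − mₖ₊₁²)/dₖ, aₖ₊₁ = ⌊(a₀+mₖ₊₁)/dₖ₊₁⌋:
  k=1: m=43, d=23, a=3
  k=2: m=26, d=52, a=1
  k=3: m=26, d=23, a=3
  k=4: m=43, d=1, a=86
d=1 and a=2a₀=86 at k=4, so the next step gives (m, d) = (43, 23) again — its k=1 value — and the period has length 4.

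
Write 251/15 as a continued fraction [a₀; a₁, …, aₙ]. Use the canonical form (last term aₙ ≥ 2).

251 = 16×15 + 11
15 = 1×11 + 4
11 = 2×4 + 3
4 = 1×3 + 1
3 = 3×1 + 0  (stop)
So 251/15 = [16; 1, 2, 1, 3].

[16; 1, 2, 1, 3]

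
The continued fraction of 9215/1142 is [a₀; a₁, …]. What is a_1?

9215 = 8·1142 + 79   →  a_0 = 8
1142 = 14·79 + 36   →  a_1 = 14

14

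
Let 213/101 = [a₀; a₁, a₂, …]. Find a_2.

5

213 = 2·101 + 11   →  a_0 = 2
101 = 9·11 + 2   →  a_1 = 9
11 = 5·2 + 1   →  a_2 = 5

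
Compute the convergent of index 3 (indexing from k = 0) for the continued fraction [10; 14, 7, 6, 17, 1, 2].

6123/608

Using pₖ = aₖpₖ₋₁ + pₖ₋₂, qₖ = aₖqₖ₋₁ + qₖ₋₂ (with p₋₁=1, p₋₂=0, q₋₁=0, q₋₂=1):
  k=0: a=10, p=10, q=1
  k=1: a=14, p=141, q=14
  k=2: a=7, p=997, q=99
  k=3: a=6, p=6123, q=608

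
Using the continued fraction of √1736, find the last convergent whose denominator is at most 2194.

31249/750

√1736 = [41; 1, 1, 1, 82, …] (period length 4).
Convergents:
  p_0/q_0 = 41/1
  p_1/q_1 = 42/1
  p_2/q_2 = 83/2
  p_3/q_3 = 125/3
  p_4/q_4 = 10333/248
  p_5/q_5 = 10458/251
  p_6/q_6 = 20791/499
  p_7/q_7 = 31249/750
  p_8/q_8 = 2583209/61999
q_7 = 750 ≤ 2194 < 61999 = q_8, so the answer is 31249/750.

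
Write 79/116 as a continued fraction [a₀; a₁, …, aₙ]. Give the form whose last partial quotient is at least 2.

[0; 1, 2, 7, 2, 2]

79 = 0*116 + 79
116 = 1*79 + 37
79 = 2*37 + 5
37 = 7*5 + 2
5 = 2*2 + 1
2 = 2*1 + 0  (stop)
So 79/116 = [0; 1, 2, 7, 2, 2].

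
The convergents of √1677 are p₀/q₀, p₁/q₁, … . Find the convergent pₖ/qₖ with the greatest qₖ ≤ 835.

√1677 = [40; 1, 19, 2, 19, 1, 80, …] (period length 6).
Convergents:
  p_0/q_0 = 40/1
  p_1/q_1 = 41/1
  p_2/q_2 = 819/20
  p_3/q_3 = 1679/41
  p_4/q_4 = 32720/799
  p_5/q_5 = 34399/840
q_4 = 799 ≤ 835 < 840 = q_5, so the answer is 32720/799.

32720/799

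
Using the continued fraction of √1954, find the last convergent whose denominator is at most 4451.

95525/2161

√1954 = [44; 4, 1, 9, 44, 9, 1, 4, 88, …] (period length 8).
Convergents:
  p_0/q_0 = 44/1
  p_1/q_1 = 177/4
  p_2/q_2 = 221/5
  p_3/q_3 = 2166/49
  p_4/q_4 = 95525/2161
  p_5/q_5 = 861891/19498
q_4 = 2161 ≤ 4451 < 19498 = q_5, so the answer is 95525/2161.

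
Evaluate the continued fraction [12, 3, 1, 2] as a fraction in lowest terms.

135/11

Fold from the inside: start with 2/1.
  1 + 1/2 = 3/2
  3 + 2/3 = 11/3
  12 + 3/11 = 135/11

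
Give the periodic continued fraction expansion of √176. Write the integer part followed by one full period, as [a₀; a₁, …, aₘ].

a₀ = ⌊√176⌋ = 13.
With m₀=0, d₀=1 and mₖ₊₁ = dₖaₖ − mₖ, dₖ₊₁ = (n − mₖ₊₁²)/dₖ, aₖ₊₁ = ⌊(a₀+mₖ₊₁)/dₖ₊₁⌋:
  k=1: m=13, d=7, a=3
  k=2: m=8, d=16, a=1
  k=3: m=8, d=7, a=3
  k=4: m=13, d=1, a=26
d=1 and a=2a₀=26 at k=4, so the next step gives (m, d) = (13, 7) again — its k=1 value — and the period has length 4.

[13; 3, 1, 3, 26]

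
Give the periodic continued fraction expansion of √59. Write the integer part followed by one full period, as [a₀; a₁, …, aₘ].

a₀ = ⌊√59⌋ = 7.

[7; 1, 2, 7, 2, 1, 14]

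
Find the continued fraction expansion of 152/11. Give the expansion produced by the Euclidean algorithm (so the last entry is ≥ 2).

[13; 1, 4, 2]

152 = 13*11 + 9
11 = 1*9 + 2
9 = 4*2 + 1
2 = 2*1 + 0  (stop)
So 152/11 = [13; 1, 4, 2].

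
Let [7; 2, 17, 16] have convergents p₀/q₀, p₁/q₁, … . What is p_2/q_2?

Using pₖ = aₖpₖ₋₁ + pₖ₋₂, qₖ = aₖqₖ₋₁ + qₖ₋₂ (with p₋₁=1, p₋₂=0, q₋₁=0, q₋₂=1):
  k=0: a=7, p=7, q=1
  k=1: a=2, p=15, q=2
  k=2: a=17, p=262, q=35

262/35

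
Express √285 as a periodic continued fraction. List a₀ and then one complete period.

a₀ = ⌊√285⌋ = 16.
With m₀=0, d₀=1 and mₖ₊₁ = dₖaₖ − mₖ, dₖ₊₁ = (n − mₖ₊₁²)/dₖ, aₖ₊₁ = ⌊(a₀+mₖ₊₁)/dₖ₊₁⌋:
  k=1: m=16, d=29, a=1
  k=2: m=13, d=4, a=7
  k=3: m=15, d=15, a=2
  k=4: m=15, d=4, a=7
  k=5: m=13, d=29, a=1
  k=6: m=16, d=1, a=32
d=1 and a=2a₀=32 at k=6, so the next step gives (m, d) = (16, 29) again — its k=1 value — and the period has length 6.

[16; 1, 7, 2, 7, 1, 32]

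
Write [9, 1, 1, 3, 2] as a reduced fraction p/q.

Fold from the inside: start with 2/1.
  3 + 1/2 = 7/2
  1 + 2/7 = 9/7
  1 + 7/9 = 16/9
  9 + 9/16 = 153/16

153/16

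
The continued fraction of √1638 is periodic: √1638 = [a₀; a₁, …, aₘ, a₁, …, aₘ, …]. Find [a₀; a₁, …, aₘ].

a₀ = ⌊√1638⌋ = 40.
With m₀=0, d₀=1 and mₖ₊₁ = dₖaₖ − mₖ, dₖ₊₁ = (n − mₖ₊₁²)/dₖ, aₖ₊₁ = ⌊(a₀+mₖ₊₁)/dₖ₊₁⌋:
  k=1: m=40, d=38, a=2
  k=2: m=36, d=9, a=8
  k=3: m=36, d=38, a=2
  k=4: m=40, d=1, a=80
d=1 and a=2a₀=80 at k=4, so the next step gives (m, d) = (40, 38) again — its k=1 value — and the period has length 4.

[40; 2, 8, 2, 80]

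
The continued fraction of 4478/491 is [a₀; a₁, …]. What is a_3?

4478 = 9·491 + 59   →  a_0 = 9
491 = 8·59 + 19   →  a_1 = 8
59 = 3·19 + 2   →  a_2 = 3
19 = 9·2 + 1   →  a_3 = 9

9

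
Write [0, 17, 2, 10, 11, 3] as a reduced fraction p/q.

720/12583

Using pₖ = aₖpₖ₋₁ + pₖ₋₂ and qₖ = aₖqₖ₋₁ + qₖ₋₂:
  k=0: a=0, p=0, q=1
  k=1: a=17, p=1, q=17
  k=2: a=2, p=2, q=35
  k=3: a=10, p=21, q=367
  k=4: a=11, p=233, q=4072
  k=5: a=3, p=720, q=12583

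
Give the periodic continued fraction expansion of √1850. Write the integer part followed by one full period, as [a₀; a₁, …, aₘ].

a₀ = ⌊√1850⌋ = 43.
With m₀=0, d₀=1 and mₖ₊₁ = dₖaₖ − mₖ, dₖ₊₁ = (n − mₖ₊₁²)/dₖ, aₖ₊₁ = ⌊(a₀+mₖ₊₁)/dₖ₊₁⌋:
  k=1: m=43, d=1, a=86
d=1 and a=2a₀=86 at k=1, so the next step gives (m, d) = (43, 1) again — its k=1 value — and the period has length 1.

[43; 86]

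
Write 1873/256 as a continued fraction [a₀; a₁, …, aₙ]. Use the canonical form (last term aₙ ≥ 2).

1873 = 7·256 + 81
256 = 3·81 + 13
81 = 6·13 + 3
13 = 4·3 + 1
3 = 3·1 + 0  (stop)
So 1873/256 = [7; 3, 6, 4, 3].

[7; 3, 6, 4, 3]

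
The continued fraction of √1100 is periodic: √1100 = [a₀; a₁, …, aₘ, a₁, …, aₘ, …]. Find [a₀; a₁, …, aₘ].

[33; 6, 66]

a₀ = ⌊√1100⌋ = 33.
With m₀=0, d₀=1 and mₖ₊₁ = dₖaₖ − mₖ, dₖ₊₁ = (n − mₖ₊₁²)/dₖ, aₖ₊₁ = ⌊(a₀+mₖ₊₁)/dₖ₊₁⌋:
  k=1: m=33, d=11, a=6
  k=2: m=33, d=1, a=66
d=1 and a=2a₀=66 at k=2, so the next step gives (m, d) = (33, 11) again — its k=1 value — and the period has length 2.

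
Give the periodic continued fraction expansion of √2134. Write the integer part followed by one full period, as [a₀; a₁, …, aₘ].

[46; 5, 8, 5, 92]

a₀ = ⌊√2134⌋ = 46.
With m₀=0, d₀=1 and mₖ₊₁ = dₖaₖ − mₖ, dₖ₊₁ = (n − mₖ₊₁²)/dₖ, aₖ₊₁ = ⌊(a₀+mₖ₊₁)/dₖ₊₁⌋:
  k=1: m=46, d=18, a=5
  k=2: m=44, d=11, a=8
  k=3: m=44, d=18, a=5
  k=4: m=46, d=1, a=92
d=1 and a=2a₀=92 at k=4, so the next step gives (m, d) = (46, 18) again — its k=1 value — and the period has length 4.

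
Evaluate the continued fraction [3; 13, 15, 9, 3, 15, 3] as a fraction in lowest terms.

Using pₖ = aₖpₖ₋₁ + pₖ₋₂ and qₖ = aₖqₖ₋₁ + qₖ₋₂:
  k=0: a=3, p=3, q=1
  k=1: a=13, p=40, q=13
  k=2: a=15, p=603, q=196
  k=3: a=9, p=5467, q=1777
  k=4: a=3, p=17004, q=5527
  k=5: a=15, p=260527, q=84682
  k=6: a=3, p=798585, q=259573

798585/259573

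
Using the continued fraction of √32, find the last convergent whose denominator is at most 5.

√32 = [5; 1, 1, 1, 10, …] (period length 4).
Convergents:
  p_0/q_0 = 5/1
  p_1/q_1 = 6/1
  p_2/q_2 = 11/2
  p_3/q_3 = 17/3
  p_4/q_4 = 181/32
q_3 = 3 ≤ 5 < 32 = q_4, so the answer is 17/3.

17/3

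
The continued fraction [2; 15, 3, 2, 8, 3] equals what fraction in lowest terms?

5810/2813

Fold from the inside: start with 3/1.
  8 + 1/3 = 25/3
  2 + 3/25 = 53/25
  3 + 25/53 = 184/53
  15 + 53/184 = 2813/184
  2 + 184/2813 = 5810/2813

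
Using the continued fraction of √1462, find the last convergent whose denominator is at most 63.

650/17

√1462 = [38; 4, 4, 4, 76, …] (period length 4).
Convergents:
  p_0/q_0 = 38/1
  p_1/q_1 = 153/4
  p_2/q_2 = 650/17
  p_3/q_3 = 2753/72
q_2 = 17 ≤ 63 < 72 = q_3, so the answer is 650/17.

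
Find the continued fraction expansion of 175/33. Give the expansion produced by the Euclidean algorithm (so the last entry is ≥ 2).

[5; 3, 3, 3]

175 = 5*33 + 10
33 = 3*10 + 3
10 = 3*3 + 1
3 = 3*1 + 0  (stop)
So 175/33 = [5; 3, 3, 3].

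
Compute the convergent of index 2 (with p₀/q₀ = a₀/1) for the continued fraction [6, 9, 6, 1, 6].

336/55

Using pₖ = aₖpₖ₋₁ + pₖ₋₂, qₖ = aₖqₖ₋₁ + qₖ₋₂ (with p₋₁=1, p₋₂=0, q₋₁=0, q₋₂=1):
  k=0: a=6, p=6, q=1
  k=1: a=9, p=55, q=9
  k=2: a=6, p=336, q=55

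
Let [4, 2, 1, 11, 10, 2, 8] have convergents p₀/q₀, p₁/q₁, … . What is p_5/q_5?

3218/741

Using pₖ = aₖpₖ₋₁ + pₖ₋₂, qₖ = aₖqₖ₋₁ + qₖ₋₂ (with p₋₁=1, p₋₂=0, q₋₁=0, q₋₂=1):
  k=0: a=4, p=4, q=1
  k=1: a=2, p=9, q=2
  k=2: a=1, p=13, q=3
  k=3: a=11, p=152, q=35
  k=4: a=10, p=1533, q=353
  k=5: a=2, p=3218, q=741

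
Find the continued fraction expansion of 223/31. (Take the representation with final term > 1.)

223 = 7×31 + 6
31 = 5×6 + 1
6 = 6×1 + 0  (stop)
So 223/31 = [7; 5, 6].

[7; 5, 6]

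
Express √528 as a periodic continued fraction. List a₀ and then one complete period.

[22; 1, 44]

a₀ = ⌊√528⌋ = 22.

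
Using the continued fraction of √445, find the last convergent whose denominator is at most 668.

√445 = [21; 10, 1, 1, 10, 42, …] (period length 5).
Convergents:
  p_0/q_0 = 21/1
  p_1/q_1 = 211/10
  p_2/q_2 = 232/11
  p_3/q_3 = 443/21
  p_4/q_4 = 4662/221
  p_5/q_5 = 196247/9303
q_4 = 221 ≤ 668 < 9303 = q_5, so the answer is 4662/221.

4662/221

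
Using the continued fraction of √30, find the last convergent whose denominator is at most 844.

2525/461

√30 = [5; 2, 10, …] (period length 2).
Convergents:
  p_0/q_0 = 5/1
  p_1/q_1 = 11/2
  p_2/q_2 = 115/21
  p_3/q_3 = 241/44
  p_4/q_4 = 2525/461
  p_5/q_5 = 5291/966
q_4 = 461 ≤ 844 < 966 = q_5, so the answer is 2525/461.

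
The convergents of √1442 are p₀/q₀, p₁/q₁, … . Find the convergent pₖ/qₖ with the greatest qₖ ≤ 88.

1443/38

√1442 = [37; 1, 36, 1, 74, …] (period length 4).
Convergents:
  p_0/q_0 = 37/1
  p_1/q_1 = 38/1
  p_2/q_2 = 1405/37
  p_3/q_3 = 1443/38
  p_4/q_4 = 108187/2849
q_3 = 38 ≤ 88 < 2849 = q_4, so the answer is 1443/38.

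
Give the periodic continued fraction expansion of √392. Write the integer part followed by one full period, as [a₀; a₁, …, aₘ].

a₀ = ⌊√392⌋ = 19.
With m₀=0, d₀=1 and mₖ₊₁ = dₖaₖ − mₖ, dₖ₊₁ = (n − mₖ₊₁²)/dₖ, aₖ₊₁ = ⌊(a₀+mₖ₊₁)/dₖ₊₁⌋:
  k=1: m=19, d=31, a=1
  k=2: m=12, d=8, a=3
  k=3: m=12, d=31, a=1
  k=4: m=19, d=1, a=38
d=1 and a=2a₀=38 at k=4, so the next step gives (m, d) = (19, 31) again — its k=1 value — and the period has length 4.

[19; 1, 3, 1, 38]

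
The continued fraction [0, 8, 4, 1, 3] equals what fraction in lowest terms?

Using pₖ = aₖpₖ₋₁ + pₖ₋₂ and qₖ = aₖqₖ₋₁ + qₖ₋₂:
  k=0: a=0, p=0, q=1
  k=1: a=8, p=1, q=8
  k=2: a=4, p=4, q=33
  k=3: a=1, p=5, q=41
  k=4: a=3, p=19, q=156

19/156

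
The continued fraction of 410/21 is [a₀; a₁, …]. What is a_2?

410 = 19·21 + 11   →  a_0 = 19
21 = 1·11 + 10   →  a_1 = 1
11 = 1·10 + 1   →  a_2 = 1

1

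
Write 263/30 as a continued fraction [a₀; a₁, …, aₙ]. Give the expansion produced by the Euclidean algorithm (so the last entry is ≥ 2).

263 = 8·30 + 23
30 = 1·23 + 7
23 = 3·7 + 2
7 = 3·2 + 1
2 = 2·1 + 0  (stop)
So 263/30 = [8; 1, 3, 3, 2].

[8; 1, 3, 3, 2]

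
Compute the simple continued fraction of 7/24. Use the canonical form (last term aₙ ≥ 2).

[0; 3, 2, 3]

7 = 0·24 + 7
24 = 3·7 + 3
7 = 2·3 + 1
3 = 3·1 + 0  (stop)
So 7/24 = [0; 3, 2, 3].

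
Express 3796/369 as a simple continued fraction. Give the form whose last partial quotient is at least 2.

[10; 3, 2, 12, 1, 3]

3796 = 10×369 + 106
369 = 3×106 + 51
106 = 2×51 + 4
51 = 12×4 + 3
4 = 1×3 + 1
3 = 3×1 + 0  (stop)
So 3796/369 = [10; 3, 2, 12, 1, 3].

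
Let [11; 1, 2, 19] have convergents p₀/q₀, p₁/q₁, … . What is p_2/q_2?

Using pₖ = aₖpₖ₋₁ + pₖ₋₂, qₖ = aₖqₖ₋₁ + qₖ₋₂ (with p₋₁=1, p₋₂=0, q₋₁=0, q₋₂=1):
  k=0: a=11, p=11, q=1
  k=1: a=1, p=12, q=1
  k=2: a=2, p=35, q=3

35/3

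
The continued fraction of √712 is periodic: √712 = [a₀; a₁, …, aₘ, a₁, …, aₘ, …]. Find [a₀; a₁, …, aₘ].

[26; 1, 2, 6, 2, 1, 52]

a₀ = ⌊√712⌋ = 26.
With m₀=0, d₀=1 and mₖ₊₁ = dₖaₖ − mₖ, dₖ₊₁ = (n − mₖ₊₁²)/dₖ, aₖ₊₁ = ⌊(a₀+mₖ₊₁)/dₖ₊₁⌋:
  k=1: m=26, d=36, a=1
  k=2: m=10, d=17, a=2
  k=3: m=24, d=8, a=6
  k=4: m=24, d=17, a=2
  k=5: m=10, d=36, a=1
  k=6: m=26, d=1, a=52
d=1 and a=2a₀=52 at k=6, so the next step gives (m, d) = (26, 36) again — its k=1 value — and the period has length 6.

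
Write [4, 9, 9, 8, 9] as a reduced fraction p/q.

Using pₖ = aₖpₖ₋₁ + pₖ₋₂ and qₖ = aₖqₖ₋₁ + qₖ₋₂:
  k=0: a=4, p=4, q=1
  k=1: a=9, p=37, q=9
  k=2: a=9, p=337, q=82
  k=3: a=8, p=2733, q=665
  k=4: a=9, p=24934, q=6067

24934/6067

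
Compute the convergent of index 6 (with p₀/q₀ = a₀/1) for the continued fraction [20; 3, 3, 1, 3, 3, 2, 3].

7493/369

Using pₖ = aₖpₖ₋₁ + pₖ₋₂, qₖ = aₖqₖ₋₁ + qₖ₋₂ (with p₋₁=1, p₋₂=0, q₋₁=0, q₋₂=1):
  k=0: a=20, p=20, q=1
  k=1: a=3, p=61, q=3
  k=2: a=3, p=203, q=10
  k=3: a=1, p=264, q=13
  k=4: a=3, p=995, q=49
  k=5: a=3, p=3249, q=160
  k=6: a=2, p=7493, q=369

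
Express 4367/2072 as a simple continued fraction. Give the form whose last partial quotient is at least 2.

4367 = 2×2072 + 223
2072 = 9×223 + 65
223 = 3×65 + 28
65 = 2×28 + 9
28 = 3×9 + 1
9 = 9×1 + 0  (stop)
So 4367/2072 = [2; 9, 3, 2, 3, 9].

[2; 9, 3, 2, 3, 9]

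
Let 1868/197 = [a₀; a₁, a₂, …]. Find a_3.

1868 = 9·197 + 95   →  a_0 = 9
197 = 2·95 + 7   →  a_1 = 2
95 = 13·7 + 4   →  a_2 = 13
7 = 1·4 + 3   →  a_3 = 1

1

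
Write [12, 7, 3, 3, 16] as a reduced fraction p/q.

Using pₖ = aₖpₖ₋₁ + pₖ₋₂ and qₖ = aₖqₖ₋₁ + qₖ₋₂:
  k=0: a=12, p=12, q=1
  k=1: a=7, p=85, q=7
  k=2: a=3, p=267, q=22
  k=3: a=3, p=886, q=73
  k=4: a=16, p=14443, q=1190

14443/1190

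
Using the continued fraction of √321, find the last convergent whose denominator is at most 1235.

√321 = [17; 1, 10, 1, 34, …] (period length 4).
Convergents:
  p_0/q_0 = 17/1
  p_1/q_1 = 18/1
  p_2/q_2 = 197/11
  p_3/q_3 = 215/12
  p_4/q_4 = 7507/419
  p_5/q_5 = 7722/431
  p_6/q_6 = 84727/4729
q_5 = 431 ≤ 1235 < 4729 = q_6, so the answer is 7722/431.

7722/431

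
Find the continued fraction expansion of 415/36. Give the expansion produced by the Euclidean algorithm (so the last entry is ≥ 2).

[11; 1, 1, 8, 2]

415 = 11·36 + 19
36 = 1·19 + 17
19 = 1·17 + 2
17 = 8·2 + 1
2 = 2·1 + 0  (stop)
So 415/36 = [11; 1, 1, 8, 2].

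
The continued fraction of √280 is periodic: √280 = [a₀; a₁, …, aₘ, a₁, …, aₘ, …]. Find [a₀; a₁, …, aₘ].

a₀ = ⌊√280⌋ = 16.

[16; 1, 2, 1, 2, 1, 32]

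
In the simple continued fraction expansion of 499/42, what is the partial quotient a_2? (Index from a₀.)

499 = 11·42 + 37   →  a_0 = 11
42 = 1·37 + 5   →  a_1 = 1
37 = 7·5 + 2   →  a_2 = 7

7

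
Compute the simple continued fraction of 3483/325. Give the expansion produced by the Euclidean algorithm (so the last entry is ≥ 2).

[10; 1, 2, 1, 1, 7, 6]

3483 = 10×325 + 233
325 = 1×233 + 92
233 = 2×92 + 49
92 = 1×49 + 43
49 = 1×43 + 6
43 = 7×6 + 1
6 = 6×1 + 0  (stop)
So 3483/325 = [10; 1, 2, 1, 1, 7, 6].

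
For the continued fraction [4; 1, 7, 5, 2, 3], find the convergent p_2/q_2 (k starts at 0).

39/8

Using pₖ = aₖpₖ₋₁ + pₖ₋₂, qₖ = aₖqₖ₋₁ + qₖ₋₂ (with p₋₁=1, p₋₂=0, q₋₁=0, q₋₂=1):
  k=0: a=4, p=4, q=1
  k=1: a=1, p=5, q=1
  k=2: a=7, p=39, q=8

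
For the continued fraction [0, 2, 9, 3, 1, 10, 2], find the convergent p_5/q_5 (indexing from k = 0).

398/839

Using pₖ = aₖpₖ₋₁ + pₖ₋₂, qₖ = aₖqₖ₋₁ + qₖ₋₂ (with p₋₁=1, p₋₂=0, q₋₁=0, q₋₂=1):
  k=0: a=0, p=0, q=1
  k=1: a=2, p=1, q=2
  k=2: a=9, p=9, q=19
  k=3: a=3, p=28, q=59
  k=4: a=1, p=37, q=78
  k=5: a=10, p=398, q=839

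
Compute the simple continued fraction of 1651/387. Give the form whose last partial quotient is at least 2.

[4; 3, 1, 3, 8, 3]

1651 = 4·387 + 103
387 = 3·103 + 78
103 = 1·78 + 25
78 = 3·25 + 3
25 = 8·3 + 1
3 = 3·1 + 0  (stop)
So 1651/387 = [4; 3, 1, 3, 8, 3].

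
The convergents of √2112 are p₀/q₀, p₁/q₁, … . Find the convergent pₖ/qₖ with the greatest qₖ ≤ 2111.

√2112 = [45; 1, 21, 1, 90, …] (period length 4).
Convergents:
  p_0/q_0 = 45/1
  p_1/q_1 = 46/1
  p_2/q_2 = 1011/22
  p_3/q_3 = 1057/23
  p_4/q_4 = 96141/2092
  p_5/q_5 = 97198/2115
q_4 = 2092 ≤ 2111 < 2115 = q_5, so the answer is 96141/2092.

96141/2092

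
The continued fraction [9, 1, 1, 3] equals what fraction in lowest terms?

Fold from the inside: start with 3/1.
  1 + 1/3 = 4/3
  1 + 3/4 = 7/4
  9 + 4/7 = 67/7

67/7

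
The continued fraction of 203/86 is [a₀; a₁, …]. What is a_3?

3

203 = 2·86 + 31   →  a_0 = 2
86 = 2·31 + 24   →  a_1 = 2
31 = 1·24 + 7   →  a_2 = 1
24 = 3·7 + 3   →  a_3 = 3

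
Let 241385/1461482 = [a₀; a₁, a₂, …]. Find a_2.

18

241385 = 0·1461482 + 241385   →  a_0 = 0
1461482 = 6·241385 + 13172   →  a_1 = 6
241385 = 18·13172 + 4289   →  a_2 = 18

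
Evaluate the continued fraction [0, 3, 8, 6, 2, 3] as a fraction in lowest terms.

367/1146

Using pₖ = aₖpₖ₋₁ + pₖ₋₂ and qₖ = aₖqₖ₋₁ + qₖ₋₂:
  k=0: a=0, p=0, q=1
  k=1: a=3, p=1, q=3
  k=2: a=8, p=8, q=25
  k=3: a=6, p=49, q=153
  k=4: a=2, p=106, q=331
  k=5: a=3, p=367, q=1146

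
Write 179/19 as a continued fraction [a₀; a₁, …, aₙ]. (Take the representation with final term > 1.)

179 = 9*19 + 8
19 = 2*8 + 3
8 = 2*3 + 2
3 = 1*2 + 1
2 = 2*1 + 0  (stop)
So 179/19 = [9; 2, 2, 1, 2].

[9; 2, 2, 1, 2]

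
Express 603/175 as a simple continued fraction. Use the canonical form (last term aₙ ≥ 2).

603 = 3×175 + 78
175 = 2×78 + 19
78 = 4×19 + 2
19 = 9×2 + 1
2 = 2×1 + 0  (stop)
So 603/175 = [3; 2, 4, 9, 2].

[3; 2, 4, 9, 2]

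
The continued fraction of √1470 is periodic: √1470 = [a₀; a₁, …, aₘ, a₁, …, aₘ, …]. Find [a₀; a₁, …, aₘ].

[38; 2, 1, 14, 1, 2, 76]

a₀ = ⌊√1470⌋ = 38.
With m₀=0, d₀=1 and mₖ₊₁ = dₖaₖ − mₖ, dₖ₊₁ = (n − mₖ₊₁²)/dₖ, aₖ₊₁ = ⌊(a₀+mₖ₊₁)/dₖ₊₁⌋:
  k=1: m=38, d=26, a=2
  k=2: m=14, d=49, a=1
  k=3: m=35, d=5, a=14
  k=4: m=35, d=49, a=1
  k=5: m=14, d=26, a=2
  k=6: m=38, d=1, a=76
d=1 and a=2a₀=76 at k=6, so the next step gives (m, d) = (38, 26) again — its k=1 value — and the period has length 6.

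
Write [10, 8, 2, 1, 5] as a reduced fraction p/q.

Fold from the inside: start with 5/1.
  1 + 1/5 = 6/5
  2 + 5/6 = 17/6
  8 + 6/17 = 142/17
  10 + 17/142 = 1437/142

1437/142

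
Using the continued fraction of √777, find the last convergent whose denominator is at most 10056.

99457/3568

√777 = [27; 1, 6, 1, 54, …] (period length 4).
Convergents:
  p_0/q_0 = 27/1
  p_1/q_1 = 28/1
  p_2/q_2 = 195/7
  p_3/q_3 = 223/8
  p_4/q_4 = 12237/439
  p_5/q_5 = 12460/447
  p_6/q_6 = 86997/3121
  p_7/q_7 = 99457/3568
  p_8/q_8 = 5457675/195793
q_7 = 3568 ≤ 10056 < 195793 = q_8, so the answer is 99457/3568.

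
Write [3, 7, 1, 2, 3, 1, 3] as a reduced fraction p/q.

Using pₖ = aₖpₖ₋₁ + pₖ₋₂ and qₖ = aₖqₖ₋₁ + qₖ₋₂:
  k=0: a=3, p=3, q=1
  k=1: a=7, p=22, q=7
  k=2: a=1, p=25, q=8
  k=3: a=2, p=72, q=23
  k=4: a=3, p=241, q=77
  k=5: a=1, p=313, q=100
  k=6: a=3, p=1180, q=377

1180/377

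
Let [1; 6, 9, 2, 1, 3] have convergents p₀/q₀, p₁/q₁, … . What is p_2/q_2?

Using pₖ = aₖpₖ₋₁ + pₖ₋₂, qₖ = aₖqₖ₋₁ + qₖ₋₂ (with p₋₁=1, p₋₂=0, q₋₁=0, q₋₂=1):
  k=0: a=1, p=1, q=1
  k=1: a=6, p=7, q=6
  k=2: a=9, p=64, q=55

64/55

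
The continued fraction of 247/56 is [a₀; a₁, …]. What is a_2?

2

247 = 4·56 + 23   →  a_0 = 4
56 = 2·23 + 10   →  a_1 = 2
23 = 2·10 + 3   →  a_2 = 2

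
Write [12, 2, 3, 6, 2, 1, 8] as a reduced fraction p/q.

Using pₖ = aₖpₖ₋₁ + pₖ₋₂ and qₖ = aₖqₖ₋₁ + qₖ₋₂:
  k=0: a=12, p=12, q=1
  k=1: a=2, p=25, q=2
  k=2: a=3, p=87, q=7
  k=3: a=6, p=547, q=44
  k=4: a=2, p=1181, q=95
  k=5: a=1, p=1728, q=139
  k=6: a=8, p=15005, q=1207

15005/1207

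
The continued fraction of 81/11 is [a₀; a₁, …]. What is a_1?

2

81 = 7·11 + 4   →  a_0 = 7
11 = 2·4 + 3   →  a_1 = 2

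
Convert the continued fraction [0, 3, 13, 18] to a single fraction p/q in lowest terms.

Fold from the inside: start with 18/1.
  13 + 1/18 = 235/18
  3 + 18/235 = 723/235
  0 + 235/723 = 235/723

235/723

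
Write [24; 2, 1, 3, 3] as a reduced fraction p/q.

Fold from the inside: start with 3/1.
  3 + 1/3 = 10/3
  1 + 3/10 = 13/10
  2 + 10/13 = 36/13
  24 + 13/36 = 877/36

877/36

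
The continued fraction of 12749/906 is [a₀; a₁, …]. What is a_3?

12749 = 14·906 + 65   →  a_0 = 14
906 = 13·65 + 61   →  a_1 = 13
65 = 1·61 + 4   →  a_2 = 1
61 = 15·4 + 1   →  a_3 = 15

15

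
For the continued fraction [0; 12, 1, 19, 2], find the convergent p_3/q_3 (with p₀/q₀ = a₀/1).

Using pₖ = aₖpₖ₋₁ + pₖ₋₂, qₖ = aₖqₖ₋₁ + qₖ₋₂ (with p₋₁=1, p₋₂=0, q₋₁=0, q₋₂=1):
  k=0: a=0, p=0, q=1
  k=1: a=12, p=1, q=12
  k=2: a=1, p=1, q=13
  k=3: a=19, p=20, q=259

20/259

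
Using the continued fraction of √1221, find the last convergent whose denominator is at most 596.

20162/577

√1221 = [34; 1, 16, 2, 16, 1, 68, …] (period length 6).
Convergents:
  p_0/q_0 = 34/1
  p_1/q_1 = 35/1
  p_2/q_2 = 594/17
  p_3/q_3 = 1223/35
  p_4/q_4 = 20162/577
  p_5/q_5 = 21385/612
q_4 = 577 ≤ 596 < 612 = q_5, so the answer is 20162/577.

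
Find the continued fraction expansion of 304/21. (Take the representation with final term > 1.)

[14; 2, 10]

304 = 14*21 + 10
21 = 2*10 + 1
10 = 10*1 + 0  (stop)
So 304/21 = [14; 2, 10].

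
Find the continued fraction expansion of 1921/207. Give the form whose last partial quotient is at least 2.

[9; 3, 1, 1, 3, 8]

1921 = 9·207 + 58
207 = 3·58 + 33
58 = 1·33 + 25
33 = 1·25 + 8
25 = 3·8 + 1
8 = 8·1 + 0  (stop)
So 1921/207 = [9; 3, 1, 1, 3, 8].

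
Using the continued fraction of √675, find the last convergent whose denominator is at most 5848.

√675 = [25; 1, 50, …] (period length 2).
Convergents:
  p_0/q_0 = 25/1
  p_1/q_1 = 26/1
  p_2/q_2 = 1325/51
  p_3/q_3 = 1351/52
  p_4/q_4 = 68875/2651
  p_5/q_5 = 70226/2703
  p_6/q_6 = 3580175/137801
q_5 = 2703 ≤ 5848 < 137801 = q_6, so the answer is 70226/2703.

70226/2703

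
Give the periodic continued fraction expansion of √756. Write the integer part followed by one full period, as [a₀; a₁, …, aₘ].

a₀ = ⌊√756⌋ = 27.
With m₀=0, d₀=1 and mₖ₊₁ = dₖaₖ − mₖ, dₖ₊₁ = (n − mₖ₊₁²)/dₖ, aₖ₊₁ = ⌊(a₀+mₖ₊₁)/dₖ₊₁⌋:
  k=1: m=27, d=27, a=2
  k=2: m=27, d=1, a=54
d=1 and a=2a₀=54 at k=2, so the next step gives (m, d) = (27, 27) again — its k=1 value — and the period has length 2.

[27; 2, 54]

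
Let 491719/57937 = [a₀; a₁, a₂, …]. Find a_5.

15

491719 = 8·57937 + 28223   →  a_0 = 8
57937 = 2·28223 + 1491   →  a_1 = 2
28223 = 18·1491 + 1385   →  a_2 = 18
1491 = 1·1385 + 106   →  a_3 = 1
1385 = 13·106 + 7   →  a_4 = 13
106 = 15·7 + 1   →  a_5 = 15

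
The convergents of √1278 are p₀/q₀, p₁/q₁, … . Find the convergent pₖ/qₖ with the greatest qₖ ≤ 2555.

40897/1144

√1278 = [35; 1, 2, 1, 70, …] (period length 4).
Convergents:
  p_0/q_0 = 35/1
  p_1/q_1 = 36/1
  p_2/q_2 = 107/3
  p_3/q_3 = 143/4
  p_4/q_4 = 10117/283
  p_5/q_5 = 10260/287
  p_6/q_6 = 30637/857
  p_7/q_7 = 40897/1144
  p_8/q_8 = 2893427/80937
q_7 = 1144 ≤ 2555 < 80937 = q_8, so the answer is 40897/1144.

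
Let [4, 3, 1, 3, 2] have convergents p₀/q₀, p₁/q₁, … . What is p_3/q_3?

Using pₖ = aₖpₖ₋₁ + pₖ₋₂, qₖ = aₖqₖ₋₁ + qₖ₋₂ (with p₋₁=1, p₋₂=0, q₋₁=0, q₋₂=1):
  k=0: a=4, p=4, q=1
  k=1: a=3, p=13, q=3
  k=2: a=1, p=17, q=4
  k=3: a=3, p=64, q=15

64/15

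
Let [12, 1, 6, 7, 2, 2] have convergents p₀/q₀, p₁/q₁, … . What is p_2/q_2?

Using pₖ = aₖpₖ₋₁ + pₖ₋₂, qₖ = aₖqₖ₋₁ + qₖ₋₂ (with p₋₁=1, p₋₂=0, q₋₁=0, q₋₂=1):
  k=0: a=12, p=12, q=1
  k=1: a=1, p=13, q=1
  k=2: a=6, p=90, q=7

90/7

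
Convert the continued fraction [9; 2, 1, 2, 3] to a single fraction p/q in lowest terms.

Fold from the inside: start with 3/1.
  2 + 1/3 = 7/3
  1 + 3/7 = 10/7
  2 + 7/10 = 27/10
  9 + 10/27 = 253/27

253/27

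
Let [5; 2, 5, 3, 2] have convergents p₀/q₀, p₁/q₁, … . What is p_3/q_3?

Using pₖ = aₖpₖ₋₁ + pₖ₋₂, qₖ = aₖqₖ₋₁ + qₖ₋₂ (with p₋₁=1, p₋₂=0, q₋₁=0, q₋₂=1):
  k=0: a=5, p=5, q=1
  k=1: a=2, p=11, q=2
  k=2: a=5, p=60, q=11
  k=3: a=3, p=191, q=35

191/35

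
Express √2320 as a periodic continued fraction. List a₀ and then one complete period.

a₀ = ⌊√2320⌋ = 48.
With m₀=0, d₀=1 and mₖ₊₁ = dₖaₖ − mₖ, dₖ₊₁ = (n − mₖ₊₁²)/dₖ, aₖ₊₁ = ⌊(a₀+mₖ₊₁)/dₖ₊₁⌋:
  k=1: m=48, d=16, a=6
  k=2: m=48, d=1, a=96
d=1 and a=2a₀=96 at k=2, so the next step gives (m, d) = (48, 16) again — its k=1 value — and the period has length 2.

[48; 6, 96]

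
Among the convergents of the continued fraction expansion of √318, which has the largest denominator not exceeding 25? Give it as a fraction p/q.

√318 = [17; 1, 4, 1, 34, …] (period length 4).
Convergents:
  p_0/q_0 = 17/1
  p_1/q_1 = 18/1
  p_2/q_2 = 89/5
  p_3/q_3 = 107/6
  p_4/q_4 = 3727/209
q_3 = 6 ≤ 25 < 209 = q_4, so the answer is 107/6.

107/6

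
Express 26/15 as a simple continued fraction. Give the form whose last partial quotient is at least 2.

[1; 1, 2, 1, 3]

26 = 1*15 + 11
15 = 1*11 + 4
11 = 2*4 + 3
4 = 1*3 + 1
3 = 3*1 + 0  (stop)
So 26/15 = [1; 1, 2, 1, 3].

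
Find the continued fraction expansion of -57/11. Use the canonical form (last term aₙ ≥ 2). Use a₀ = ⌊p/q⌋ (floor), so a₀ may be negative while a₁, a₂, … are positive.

[-6; 1, 4, 2]

-57 = -6*11 + 9
11 = 1*9 + 2
9 = 4*2 + 1
2 = 2*1 + 0  (stop)
So -57/11 = [-6; 1, 4, 2].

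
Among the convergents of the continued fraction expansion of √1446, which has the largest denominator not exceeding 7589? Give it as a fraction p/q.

√1446 = [38; 38, 76, …] (period length 2).
Convergents:
  p_0/q_0 = 38/1
  p_1/q_1 = 1445/38
  p_2/q_2 = 109858/2889
  p_3/q_3 = 4176049/109820
q_2 = 2889 ≤ 7589 < 109820 = q_3, so the answer is 109858/2889.

109858/2889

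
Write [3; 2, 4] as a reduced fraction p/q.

Using pₖ = aₖpₖ₋₁ + pₖ₋₂ and qₖ = aₖqₖ₋₁ + qₖ₋₂:
  k=0: a=3, p=3, q=1
  k=1: a=2, p=7, q=2
  k=2: a=4, p=31, q=9

31/9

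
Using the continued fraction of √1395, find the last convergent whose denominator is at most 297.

√1395 = [37; 2, 1, 6, 8, 6, 1, 2, 74, …] (period length 8).
Convergents:
  p_0/q_0 = 37/1
  p_1/q_1 = 75/2
  p_2/q_2 = 112/3
  p_3/q_3 = 747/20
  p_4/q_4 = 6088/163
  p_5/q_5 = 37275/998
q_4 = 163 ≤ 297 < 998 = q_5, so the answer is 6088/163.

6088/163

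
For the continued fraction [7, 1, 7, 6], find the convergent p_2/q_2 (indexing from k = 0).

Using pₖ = aₖpₖ₋₁ + pₖ₋₂, qₖ = aₖqₖ₋₁ + qₖ₋₂ (with p₋₁=1, p₋₂=0, q₋₁=0, q₋₂=1):
  k=0: a=7, p=7, q=1
  k=1: a=1, p=8, q=1
  k=2: a=7, p=63, q=8

63/8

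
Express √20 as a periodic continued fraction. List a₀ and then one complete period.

[4; 2, 8]

a₀ = ⌊√20⌋ = 4.
With m₀=0, d₀=1 and mₖ₊₁ = dₖaₖ − mₖ, dₖ₊₁ = (n − mₖ₊₁²)/dₖ, aₖ₊₁ = ⌊(a₀+mₖ₊₁)/dₖ₊₁⌋:
  k=1: m=4, d=4, a=2
  k=2: m=4, d=1, a=8
d=1 and a=2a₀=8 at k=2, so the next step gives (m, d) = (4, 4) again — its k=1 value — and the period has length 2.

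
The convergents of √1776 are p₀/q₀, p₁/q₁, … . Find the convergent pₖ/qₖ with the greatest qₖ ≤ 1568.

24822/589

√1776 = [42; 7, 84, …] (period length 2).
Convergents:
  p_0/q_0 = 42/1
  p_1/q_1 = 295/7
  p_2/q_2 = 24822/589
  p_3/q_3 = 174049/4130
q_2 = 589 ≤ 1568 < 4130 = q_3, so the answer is 24822/589.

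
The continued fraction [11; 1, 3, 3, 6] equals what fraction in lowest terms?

Using pₖ = aₖpₖ₋₁ + pₖ₋₂ and qₖ = aₖqₖ₋₁ + qₖ₋₂:
  k=0: a=11, p=11, q=1
  k=1: a=1, p=12, q=1
  k=2: a=3, p=47, q=4
  k=3: a=3, p=153, q=13
  k=4: a=6, p=965, q=82

965/82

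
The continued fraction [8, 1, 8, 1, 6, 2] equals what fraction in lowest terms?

Using pₖ = aₖpₖ₋₁ + pₖ₋₂ and qₖ = aₖqₖ₋₁ + qₖ₋₂:
  k=0: a=8, p=8, q=1
  k=1: a=1, p=9, q=1
  k=2: a=8, p=80, q=9
  k=3: a=1, p=89, q=10
  k=4: a=6, p=614, q=69
  k=5: a=2, p=1317, q=148

1317/148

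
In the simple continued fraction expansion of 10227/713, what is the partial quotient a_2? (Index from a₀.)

1

10227 = 14·713 + 245   →  a_0 = 14
713 = 2·245 + 223   →  a_1 = 2
245 = 1·223 + 22   →  a_2 = 1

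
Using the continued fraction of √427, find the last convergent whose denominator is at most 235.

2583/125

√427 = [20; 1, 1, 1, 40, …] (period length 4).
Convergents:
  p_0/q_0 = 20/1
  p_1/q_1 = 21/1
  p_2/q_2 = 41/2
  p_3/q_3 = 62/3
  p_4/q_4 = 2521/122
  p_5/q_5 = 2583/125
  p_6/q_6 = 5104/247
q_5 = 125 ≤ 235 < 247 = q_6, so the answer is 2583/125.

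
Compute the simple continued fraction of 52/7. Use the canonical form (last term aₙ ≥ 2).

[7; 2, 3]

52 = 7*7 + 3
7 = 2*3 + 1
3 = 3*1 + 0  (stop)
So 52/7 = [7; 2, 3].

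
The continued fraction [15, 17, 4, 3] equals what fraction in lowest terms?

3373/224

Fold from the inside: start with 3/1.
  4 + 1/3 = 13/3
  17 + 3/13 = 224/13
  15 + 13/224 = 3373/224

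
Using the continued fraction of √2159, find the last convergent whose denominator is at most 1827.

√2159 = [46; 2, 6, 1, 1, 1, 6, 2, 92, …] (period length 8).
Convergents:
  p_0/q_0 = 46/1
  p_1/q_1 = 93/2
  p_2/q_2 = 604/13
  p_3/q_3 = 697/15
  p_4/q_4 = 1301/28
  p_5/q_5 = 1998/43
  p_6/q_6 = 13289/286
  p_7/q_7 = 28576/615
  p_8/q_8 = 2642281/56866
q_7 = 615 ≤ 1827 < 56866 = q_8, so the answer is 28576/615.

28576/615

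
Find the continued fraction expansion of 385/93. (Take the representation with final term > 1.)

[4; 7, 6, 2]

385 = 4×93 + 13
93 = 7×13 + 2
13 = 6×2 + 1
2 = 2×1 + 0  (stop)
So 385/93 = [4; 7, 6, 2].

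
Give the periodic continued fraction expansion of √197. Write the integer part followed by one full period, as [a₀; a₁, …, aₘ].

a₀ = ⌊√197⌋ = 14.
With m₀=0, d₀=1 and mₖ₊₁ = dₖaₖ − mₖ, dₖ₊₁ = (n − mₖ₊₁²)/dₖ, aₖ₊₁ = ⌊(a₀+mₖ₊₁)/dₖ₊₁⌋:
  k=1: m=14, d=1, a=28
d=1 and a=2a₀=28 at k=1, so the next step gives (m, d) = (14, 1) again — its k=1 value — and the period has length 1.

[14; 28]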